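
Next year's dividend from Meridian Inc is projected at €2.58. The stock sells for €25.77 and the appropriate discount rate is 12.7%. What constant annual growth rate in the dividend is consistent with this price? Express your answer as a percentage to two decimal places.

2.69%

P = D₁/(r−g) ⇒ g = r − D₁/P = 0.127 − €2.58/€25.77 = 0.026884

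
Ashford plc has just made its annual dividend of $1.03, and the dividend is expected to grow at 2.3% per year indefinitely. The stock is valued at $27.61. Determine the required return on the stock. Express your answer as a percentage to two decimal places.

D₁ = $1.03 × 1.023 = $1.0537
P = D₁/(r − g) ⇒ r = D₁/P + g = $1.0537/$27.61 + 0.023 = 0.038163 + 0.023 = 0.061163

6.12%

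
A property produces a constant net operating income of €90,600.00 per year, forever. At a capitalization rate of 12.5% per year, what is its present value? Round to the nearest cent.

Level perpetuity: PV = C / r = €90,600.00 / 0.125 = €724,800.00

€724800.00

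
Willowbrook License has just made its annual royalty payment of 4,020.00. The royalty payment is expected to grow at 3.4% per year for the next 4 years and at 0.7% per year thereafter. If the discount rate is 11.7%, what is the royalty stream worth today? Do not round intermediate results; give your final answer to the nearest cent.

40329.65

D_1 = 4156.68000
D_2 = 4298.00712
D_3 = 4444.13936
D_4 = 4595.24010
Terminal value at year 4: TV = D_4×(1+g_2)/(r−g_2) = 4627.40678/0.11 = 42067.33437
P_0 = D_1/(1+r)^1 + D_2/(1+r)^2 + D_3/(1+r)^3 + D_4/(1+r)^4 + TV/(1+r)^4
    = 3721.28917 + 3444.77439 + 3188.80638 + 2951.85837 + 27022.92159 = 40329.64989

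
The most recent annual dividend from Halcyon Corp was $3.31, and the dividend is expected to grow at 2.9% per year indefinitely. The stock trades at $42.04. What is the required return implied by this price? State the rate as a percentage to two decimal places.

D₁ = $3.31 × 1.029 = $3.4060
P = D₁/(r − g) ⇒ r = D₁/P + g = $3.4060/$42.04 + 0.029 = 0.081018 + 0.029 = 0.110018

11.00%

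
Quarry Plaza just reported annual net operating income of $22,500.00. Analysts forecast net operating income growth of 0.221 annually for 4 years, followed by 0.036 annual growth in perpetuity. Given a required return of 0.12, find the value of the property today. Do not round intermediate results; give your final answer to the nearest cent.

D_1 = 27472.50000
D_2 = 33543.92250
D_3 = 40957.12937
D_4 = 50008.65496
Terminal value at year 4: TV = D_4×(1+g_2)/(r−g_2) = 51808.96654/0.084 = 616773.41122
P_0 = D_1/(1+r)^1 + D_2/(1+r)^2 + D_3/(1+r)^3 + D_4/(1+r)^4 + TV/(1+r)^4
    = 24529.01786 + 26741.00965 + 29152.47569 + 31781.40431 + 391970.65311 = 504174.56061

$504174.56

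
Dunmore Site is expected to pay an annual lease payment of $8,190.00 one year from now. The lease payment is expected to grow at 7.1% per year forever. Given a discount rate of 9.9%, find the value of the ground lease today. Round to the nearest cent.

$292500.00

Growing perpetuity: P = D₁ / (r − g) = $8,190.0000 / (0.099 − 0.071) = $292,500.00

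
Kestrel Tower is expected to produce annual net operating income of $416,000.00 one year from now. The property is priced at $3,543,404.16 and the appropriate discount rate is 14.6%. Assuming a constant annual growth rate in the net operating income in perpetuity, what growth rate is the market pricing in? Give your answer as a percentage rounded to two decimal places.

2.86%

P = D₁/(r−g) ⇒ g = r − D₁/P = 0.146 − $416,000.00/$3,543,404.16 = 0.028599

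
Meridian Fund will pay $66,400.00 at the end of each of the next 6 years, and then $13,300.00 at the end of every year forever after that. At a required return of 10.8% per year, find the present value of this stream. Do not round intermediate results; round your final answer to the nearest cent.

$349089.94

PV of 6-year annuity: $66,400.00 × [1 − (1+0.108)^−6] / 0.108 = 282533.62146
Perpetuity value at year 6: $13,300.00 / 0.108 = 123148.14815
PV of perpetuity: 123148.14815 / (1+0.108)^6 = 66556.32337
Total PV = 282533.62146 + 66556.32337 = 349089.94482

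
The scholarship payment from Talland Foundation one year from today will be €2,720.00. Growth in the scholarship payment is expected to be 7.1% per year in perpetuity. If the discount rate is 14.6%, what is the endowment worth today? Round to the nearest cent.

€36266.67

Growing perpetuity: P = D₁ / (r − g) = €2,720.0000 / (0.146 − 0.071) = €36,266.67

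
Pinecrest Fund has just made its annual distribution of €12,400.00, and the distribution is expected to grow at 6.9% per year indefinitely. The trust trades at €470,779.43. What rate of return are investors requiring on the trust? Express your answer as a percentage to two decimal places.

D₁ = €12,400.00 × 1.069 = €13,255.6000
P = D₁/(r − g) ⇒ r = D₁/P + g = €13,255.6000/€470,779.43 + 0.069 = 0.028157 + 0.069 = 0.097157

9.72%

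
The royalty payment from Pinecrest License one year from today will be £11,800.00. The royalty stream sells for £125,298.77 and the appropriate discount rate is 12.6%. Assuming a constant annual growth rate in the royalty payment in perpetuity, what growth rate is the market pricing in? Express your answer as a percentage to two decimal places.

3.18%

P = D₁/(r−g) ⇒ g = r − D₁/P = 0.126 − £11,800.00/£125,298.77 = 0.031825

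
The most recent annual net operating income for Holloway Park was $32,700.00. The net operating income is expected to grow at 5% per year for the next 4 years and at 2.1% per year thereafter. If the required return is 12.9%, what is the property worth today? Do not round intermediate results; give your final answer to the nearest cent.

$340740.86

D_1 = 34335.00000
D_2 = 36051.75000
D_3 = 37854.33750
D_4 = 39747.05437
Terminal value at year 4: TV = D_4×(1+g_2)/(r−g_2) = 40581.74252/0.108 = 375756.87516
P_0 = D_1/(1+r)^1 + D_2/(1+r)^2 + D_3/(1+r)^3 + D_4/(1+r)^4 + TV/(1+r)^4
    = 30411.86891 + 28283.84620 + 26304.72853 + 24464.09650 + 231276.31973 = 340740.85986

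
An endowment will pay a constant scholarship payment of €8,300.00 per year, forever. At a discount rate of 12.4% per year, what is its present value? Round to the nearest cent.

Level perpetuity: PV = C / r = €8,300.00 / 0.124 = €66,935.48

€66935.48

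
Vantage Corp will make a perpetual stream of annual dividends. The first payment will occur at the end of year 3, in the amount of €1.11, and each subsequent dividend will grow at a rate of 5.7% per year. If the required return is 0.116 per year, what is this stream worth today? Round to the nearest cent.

€15.11

Value at end of year 2: C₁ / (r − g) = €1.11 / (0.116 − 0.057) = €18.8136
Discount to today: PV = €18.8136 / (1 + 0.116)^2 = €18.8136 / 1.245456 = €15.11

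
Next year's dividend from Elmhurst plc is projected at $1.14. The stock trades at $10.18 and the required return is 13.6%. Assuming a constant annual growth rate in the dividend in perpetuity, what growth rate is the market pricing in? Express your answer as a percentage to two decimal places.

P = D₁/(r−g) ⇒ g = r − D₁/P = 0.136 − $1.14/$10.18 = 0.024016

2.40%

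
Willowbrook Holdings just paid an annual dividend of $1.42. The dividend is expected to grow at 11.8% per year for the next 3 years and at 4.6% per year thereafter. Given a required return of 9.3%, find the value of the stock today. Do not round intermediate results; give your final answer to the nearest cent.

$38.28

D_1 = 1.58756
D_2 = 1.77489
D_3 = 1.98433
Terminal value at year 3: TV = D_3×(1+g_2)/(r−g_2) = 2.07561/0.047 = 44.16188
P_0 = D_1/(1+r)^1 + D_2/(1+r)^2 + D_3/(1+r)^3 + TV/(1+r)^3
    = 1.45248 + 1.48570 + 1.51968 + 33.82105 = 38.27892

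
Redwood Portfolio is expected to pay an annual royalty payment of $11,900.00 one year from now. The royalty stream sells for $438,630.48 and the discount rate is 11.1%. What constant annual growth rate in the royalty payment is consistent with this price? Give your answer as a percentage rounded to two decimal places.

P = D₁/(r−g) ⇒ g = r − D₁/P = 0.111 − $11,900.00/$438,630.48 = 0.083870

8.39%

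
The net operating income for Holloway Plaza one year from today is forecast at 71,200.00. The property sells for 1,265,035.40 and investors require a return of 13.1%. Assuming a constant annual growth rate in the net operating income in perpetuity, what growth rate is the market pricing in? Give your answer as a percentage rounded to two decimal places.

P = D₁/(r−g) ⇒ g = r − D₁/P = 0.131 − 71,200.00/1,265,035.40 = 0.074717

7.47%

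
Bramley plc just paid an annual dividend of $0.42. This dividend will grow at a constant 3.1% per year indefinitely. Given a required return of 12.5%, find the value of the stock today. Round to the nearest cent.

$4.61

D₁ = D₀ × (1 + g) = $0.42 × 1.031 = $0.4330
Growing perpetuity: P = D₁ / (r − g) = $0.4330 / (0.125 − 0.031) = $4.61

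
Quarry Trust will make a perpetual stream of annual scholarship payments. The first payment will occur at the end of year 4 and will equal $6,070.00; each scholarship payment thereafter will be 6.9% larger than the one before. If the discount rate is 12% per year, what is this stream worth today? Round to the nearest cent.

Value at end of year 3: C₁ / (r − g) = $6,070.00 / (0.12 − 0.069) = $119,019.6078
Discount to today: PV = $119,019.6078 / (1 + 0.12)^3 = $119,019.6078 / 1.404928 = $84,715.81

$84715.81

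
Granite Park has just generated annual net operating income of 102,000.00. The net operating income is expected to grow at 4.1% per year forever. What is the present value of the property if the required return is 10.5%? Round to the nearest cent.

1659093.75

D₁ = D₀ × (1 + g) = 102,000.00 × 1.041 = 106,182.0000
Growing perpetuity: P = D₁ / (r − g) = 106,182.0000 / (0.105 − 0.041) = 1,659,093.75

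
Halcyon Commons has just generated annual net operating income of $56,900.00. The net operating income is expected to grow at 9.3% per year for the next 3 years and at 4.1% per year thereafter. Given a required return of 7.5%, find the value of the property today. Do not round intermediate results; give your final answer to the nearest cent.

D_1 = 62191.70000
D_2 = 67975.52810
D_3 = 74297.25221
Terminal value at year 3: TV = D_3×(1+g_2)/(r−g_2) = 77343.43955/0.034 = 2274807.04571
P_0 = D_1/(1+r)^1 + D_2/(1+r)^2 + D_3/(1+r)^3 + TV/(1+r)^3
    = 57852.74419 + 58821.44130 + 59806.35845 + 1831129.97504 = 2007610.51898

$2007610.52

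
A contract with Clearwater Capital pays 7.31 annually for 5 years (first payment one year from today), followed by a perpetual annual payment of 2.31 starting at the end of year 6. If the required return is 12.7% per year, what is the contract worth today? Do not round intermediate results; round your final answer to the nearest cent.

35.90

PV of 5-year annuity: 7.31 × [1 − (1+0.127)^−5] / 0.127 = 25.90028
Perpetuity value at year 5: 2.31 / 0.127 = 18.18898
PV of perpetuity: 18.18898 / (1+0.127)^5 = 10.00435
Total PV = 25.90028 + 10.00435 = 35.90463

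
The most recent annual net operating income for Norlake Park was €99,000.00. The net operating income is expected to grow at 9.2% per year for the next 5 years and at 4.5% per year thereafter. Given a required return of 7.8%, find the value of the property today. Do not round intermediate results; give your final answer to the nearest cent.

D_1 = 108108.00000
D_2 = 118053.93600
D_3 = 128914.89811
D_4 = 140775.06874
D_5 = 153726.37506
Terminal value at year 5: TV = D_5×(1+g_2)/(r−g_2) = 160644.06194/0.033 = 4868001.87697
P_0 = D_1/(1+r)^1 + D_2/(1+r)^2 + D_3/(1+r)^3 + D_4/(1+r)^4 + D_5/(1+r)^5 + TV/(1+r)^5
    = 100285.71429 + 101588.12616 + 102907.45247 + 104243.91290 + 105597.72995 + 3343928.11494 = 3858551.05070

€3858551.05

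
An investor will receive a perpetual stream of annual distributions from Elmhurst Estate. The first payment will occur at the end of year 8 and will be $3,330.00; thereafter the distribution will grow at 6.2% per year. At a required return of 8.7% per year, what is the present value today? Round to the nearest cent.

Value at end of year 7: C₁ / (r − g) = $3,330.00 / (0.087 − 0.062) = $133,200.0000
Discount to today: PV = $133,200.0000 / (1 + 0.087)^7 = $133,200.0000 / 1.793109 = $74,284.37

$74284.37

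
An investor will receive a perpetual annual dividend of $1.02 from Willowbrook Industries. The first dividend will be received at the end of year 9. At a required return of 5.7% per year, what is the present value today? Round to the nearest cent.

Value at end of year 8: C / r = $1.02 / 0.057 = $17.8947
Discount to today: PV = $17.8947 / (1 + 0.057)^8 = $17.8947 / 1.558116 = $11.48

$11.48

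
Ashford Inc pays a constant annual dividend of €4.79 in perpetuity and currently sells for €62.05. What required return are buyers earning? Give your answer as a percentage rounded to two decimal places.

7.72%

P = C/r ⇒ r = C/P = €4.79/€62.05 = 0.077196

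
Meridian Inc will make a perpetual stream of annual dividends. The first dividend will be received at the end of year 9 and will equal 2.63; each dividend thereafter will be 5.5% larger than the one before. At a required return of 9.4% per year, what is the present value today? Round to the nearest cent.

Value at end of year 8: C₁ / (r − g) = 2.63 / (0.094 − 0.055) = 67.4359
Discount to today: PV = 67.4359 / (1 + 0.094)^8 = 67.4359 / 2.051817 = 32.87

32.87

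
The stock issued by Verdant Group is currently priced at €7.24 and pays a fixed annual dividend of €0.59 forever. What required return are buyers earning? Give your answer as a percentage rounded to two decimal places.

8.15%

P = C/r ⇒ r = C/P = €0.59/€7.24 = 0.081492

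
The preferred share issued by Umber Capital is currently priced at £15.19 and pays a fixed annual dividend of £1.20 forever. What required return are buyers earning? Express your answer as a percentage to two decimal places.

P = C/r ⇒ r = C/P = £1.20/£15.19 = 0.078999

7.90%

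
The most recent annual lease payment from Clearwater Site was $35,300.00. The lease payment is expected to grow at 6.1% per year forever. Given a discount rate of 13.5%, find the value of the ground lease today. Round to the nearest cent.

D₁ = D₀ × (1 + g) = $35,300.00 × 1.061 = $37,453.3000
Growing perpetuity: P = D₁ / (r − g) = $37,453.3000 / (0.135 − 0.061) = $506,125.68

$506125.68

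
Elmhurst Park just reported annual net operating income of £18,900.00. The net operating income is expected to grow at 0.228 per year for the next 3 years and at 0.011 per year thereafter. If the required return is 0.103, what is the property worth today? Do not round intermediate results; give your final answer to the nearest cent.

£357161.31

D_1 = 23209.20000
D_2 = 28500.89760
D_3 = 34999.10225
Terminal value at year 3: TV = D_3×(1+g_2)/(r−g_2) = 35384.09238/0.092 = 384609.69976
P_0 = D_1/(1+r)^1 + D_2/(1+r)^2 + D_3/(1+r)^3 + TV/(1+r)^3
    = 21041.88577 + 23426.50564 + 26081.36802 + 286611.55509 = 357161.31451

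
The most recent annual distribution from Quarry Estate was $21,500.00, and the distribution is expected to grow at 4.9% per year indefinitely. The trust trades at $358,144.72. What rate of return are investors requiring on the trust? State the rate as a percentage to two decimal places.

D₁ = $21,500.00 × 1.049 = $22,553.5000
P = D₁/(r − g) ⇒ r = D₁/P + g = $22,553.5000/$358,144.72 + 0.049 = 0.062973 + 0.049 = 0.111973

11.20%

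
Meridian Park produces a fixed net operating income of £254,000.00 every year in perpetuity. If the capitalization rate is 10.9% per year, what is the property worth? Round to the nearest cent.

Level perpetuity: PV = C / r = £254,000.00 / 0.109 = £2,330,275.23

£2330275.23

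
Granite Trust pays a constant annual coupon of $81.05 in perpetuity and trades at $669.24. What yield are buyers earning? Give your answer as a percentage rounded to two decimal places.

P = C/r ⇒ r = C/P = $81.05/$669.24 = 0.121108

12.11%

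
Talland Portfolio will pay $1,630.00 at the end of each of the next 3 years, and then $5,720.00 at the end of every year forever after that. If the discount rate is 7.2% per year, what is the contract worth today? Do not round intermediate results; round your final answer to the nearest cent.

$68750.09

PV of 3-year annuity: $1,630.00 × [1 − (1+0.072)^−3] / 0.072 = 4262.05237
Perpetuity value at year 3: $5,720.00 / 0.072 = 79444.44444
PV of perpetuity: 79444.44444 / (1+0.072)^3 = 64488.03982
Total PV = 4262.05237 + 64488.03982 = 68750.09218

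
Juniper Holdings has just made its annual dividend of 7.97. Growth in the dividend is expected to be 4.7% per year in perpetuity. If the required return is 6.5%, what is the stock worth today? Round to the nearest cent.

D₁ = D₀ × (1 + g) = 7.97 × 1.047 = 8.3446
Growing perpetuity: P = D₁ / (r − g) = 8.3446 / (0.065 − 0.047) = 463.59

463.59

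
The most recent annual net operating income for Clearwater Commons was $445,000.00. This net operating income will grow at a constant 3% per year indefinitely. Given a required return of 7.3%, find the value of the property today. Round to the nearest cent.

$10659302.33

D₁ = D₀ × (1 + g) = $445,000.00 × 1.03 = $458,350.0000
Growing perpetuity: P = D₁ / (r − g) = $458,350.0000 / (0.073 − 0.03) = $10,659,302.33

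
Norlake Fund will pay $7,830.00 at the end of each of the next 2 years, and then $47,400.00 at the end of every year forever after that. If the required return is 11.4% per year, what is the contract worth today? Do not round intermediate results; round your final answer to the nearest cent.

PV of 2-year annuity: $7,830.00 × [1 − (1+0.114)^−2] / 0.114 = 13338.17353
Perpetuity value at year 2: $47,400.00 / 0.114 = 415789.47368
PV of perpetuity: 415789.47368 / (1+0.114)^2 = 335044.97491
Total PV = 13338.17353 + 335044.97491 = 348383.14844

$348383.15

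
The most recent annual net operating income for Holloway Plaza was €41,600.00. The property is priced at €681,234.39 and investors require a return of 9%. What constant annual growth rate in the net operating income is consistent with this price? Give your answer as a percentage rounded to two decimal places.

2.73%

P = D₀(1+g)/(r−g) ⇒ P(r−g) = D₀(1+g) ⇒ g(P+D₀) = P·r − D₀
g = (P·r − D₀)/(P + D₀) = (€681,234.39×0.09 − €41,600.00) / (€681,234.39 + €41,600.00) = 0.027269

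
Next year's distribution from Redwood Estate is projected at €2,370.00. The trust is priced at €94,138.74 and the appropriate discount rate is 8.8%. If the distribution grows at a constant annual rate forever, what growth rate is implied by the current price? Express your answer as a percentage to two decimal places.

P = D₁/(r−g) ⇒ g = r − D₁/P = 0.088 − €2,370.00/€94,138.74 = 0.062824

6.28%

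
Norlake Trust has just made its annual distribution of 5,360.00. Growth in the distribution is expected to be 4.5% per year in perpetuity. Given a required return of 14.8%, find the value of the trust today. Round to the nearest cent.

D₁ = D₀ × (1 + g) = 5,360.00 × 1.045 = 5,601.2000
Growing perpetuity: P = D₁ / (r − g) = 5,601.2000 / (0.148 − 0.045) = 54,380.58

54380.58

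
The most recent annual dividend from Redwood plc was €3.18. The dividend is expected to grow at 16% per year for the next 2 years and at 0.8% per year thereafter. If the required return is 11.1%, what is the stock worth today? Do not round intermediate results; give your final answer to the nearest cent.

€40.71

D_1 = 3.68880
D_2 = 4.27901
Terminal value at year 2: TV = D_2×(1+g_2)/(r−g_2) = 4.31324/0.103 = 41.87612
P_0 = D_1/(1+r)^1 + D_2/(1+r)^2 + TV/(1+r)^2
    = 3.32025 + 3.46669 + 33.92644 = 40.71338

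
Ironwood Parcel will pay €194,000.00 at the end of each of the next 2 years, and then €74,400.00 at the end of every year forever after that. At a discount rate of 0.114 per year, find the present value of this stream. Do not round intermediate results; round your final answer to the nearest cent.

PV of 2-year annuity: €194,000.00 × [1 − (1+0.114)^−2] / 0.114 = 330473.26502
Perpetuity value at year 2: €74,400.00 / 0.114 = 652631.57895
PV of perpetuity: 652631.57895 / (1+0.114)^2 = 525893.37834
Total PV = 330473.26502 + 525893.37834 = 856366.64336

€856366.64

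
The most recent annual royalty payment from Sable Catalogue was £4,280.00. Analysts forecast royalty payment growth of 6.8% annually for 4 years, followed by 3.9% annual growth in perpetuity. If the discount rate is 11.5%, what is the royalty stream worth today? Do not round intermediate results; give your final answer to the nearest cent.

D_1 = 4571.04000
D_2 = 4881.87072
D_3 = 5213.83793
D_4 = 5568.37891
Terminal value at year 4: TV = D_4×(1+g_2)/(r−g_2) = 5785.54569/0.076 = 76125.60113
P_0 = D_1/(1+r)^1 + D_2/(1+r)^2 + D_3/(1+r)^3 + D_4/(1+r)^4 + TV/(1+r)^4
    = 4099.58744 + 3926.77972 + 3761.25627 + 3602.71004 + 49252.83862 = 64643.17210

£64643.17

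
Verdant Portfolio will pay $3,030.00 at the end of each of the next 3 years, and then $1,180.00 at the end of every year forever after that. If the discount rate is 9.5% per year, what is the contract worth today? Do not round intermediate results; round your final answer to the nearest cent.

$17062.53

PV of 3-year annuity: $3,030.00 × [1 − (1+0.095)^−3] / 0.095 = 7601.98769
Perpetuity value at year 3: $1,180.00 / 0.095 = 12421.05263
PV of perpetuity: 12421.05263 / (1+0.095)^3 = 9460.54257
Total PV = 7601.98769 + 9460.54257 = 17062.53026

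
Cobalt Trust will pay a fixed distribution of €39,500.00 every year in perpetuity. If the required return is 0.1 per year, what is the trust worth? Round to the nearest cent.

Level perpetuity: PV = C / r = €39,500.00 / 0.1 = €395,000.00

€395000.00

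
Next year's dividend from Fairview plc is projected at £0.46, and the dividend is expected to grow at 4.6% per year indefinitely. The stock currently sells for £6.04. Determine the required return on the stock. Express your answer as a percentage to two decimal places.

P = D₁/(r − g) ⇒ r = D₁/P + g = £0.4600/£6.04 + 0.046 = 0.076159 + 0.046 = 0.122159

12.22%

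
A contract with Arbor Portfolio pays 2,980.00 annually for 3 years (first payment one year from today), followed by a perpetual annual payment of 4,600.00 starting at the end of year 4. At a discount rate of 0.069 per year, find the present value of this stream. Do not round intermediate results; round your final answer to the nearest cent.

PV of 3-year annuity: 2,980.00 × [1 − (1+0.069)^−3] / 0.069 = 7834.77211
Perpetuity value at year 3: 4,600.00 / 0.069 = 66666.66667
PV of perpetuity: 66666.66667 / (1+0.069)^3 = 54572.72314
Total PV = 7834.77211 + 54572.72314 = 62407.49525

62407.50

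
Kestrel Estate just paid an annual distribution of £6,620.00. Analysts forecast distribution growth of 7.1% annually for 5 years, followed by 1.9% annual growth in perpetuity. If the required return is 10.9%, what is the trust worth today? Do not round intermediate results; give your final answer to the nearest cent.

D_1 = 7090.02000
D_2 = 7593.41142
D_3 = 8132.54363
D_4 = 8709.95423
D_5 = 9328.36098
Terminal value at year 5: TV = D_5×(1+g_2)/(r−g_2) = 9505.59984/0.09 = 105617.77597
P_0 = D_1/(1+r)^1 + D_2/(1+r)^2 + D_3/(1+r)^3 + D_4/(1+r)^4 + D_5/(1+r)^5 + TV/(1+r)^5
    = 6393.16501 + 6174.10255 + 5962.54629 + 5758.23902 + 5560.93236 + 62962.11198 = 92811.09722

£92811.10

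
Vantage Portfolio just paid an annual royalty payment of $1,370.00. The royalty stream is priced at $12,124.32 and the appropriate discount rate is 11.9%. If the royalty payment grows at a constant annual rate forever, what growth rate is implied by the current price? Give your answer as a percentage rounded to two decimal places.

0.54%

P = D₀(1+g)/(r−g) ⇒ P(r−g) = D₀(1+g) ⇒ g(P+D₀) = P·r − D₀
g = (P·r − D₀)/(P + D₀) = ($12,124.32×0.119 − $1,370.00) / ($12,124.32 + $1,370.00) = 0.005394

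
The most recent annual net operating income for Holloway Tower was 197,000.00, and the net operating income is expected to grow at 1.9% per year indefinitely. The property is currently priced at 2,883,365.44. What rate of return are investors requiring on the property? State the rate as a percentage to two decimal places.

8.86%

D₁ = 197,000.00 × 1.019 = 200,743.0000
P = D₁/(r − g) ⇒ r = D₁/P + g = 200,743.0000/2,883,365.44 + 0.019 = 0.069621 + 0.019 = 0.088621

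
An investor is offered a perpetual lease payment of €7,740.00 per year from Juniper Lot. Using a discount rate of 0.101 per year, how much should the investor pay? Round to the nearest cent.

€76633.66

Level perpetuity: PV = C / r = €7,740.00 / 0.101 = €76,633.66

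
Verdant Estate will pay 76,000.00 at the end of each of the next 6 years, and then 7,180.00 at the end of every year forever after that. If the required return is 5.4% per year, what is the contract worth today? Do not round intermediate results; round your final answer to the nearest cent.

477847.80

PV of 6-year annuity: 76,000.00 × [1 − (1+0.054)^−6] / 0.054 = 380866.72073
Perpetuity value at year 6: 7,180.00 / 0.054 = 132962.96296
PV of perpetuity: 132962.96296 / (1+0.054)^6 = 96981.08066
Total PV = 380866.72073 + 96981.08066 = 477847.80139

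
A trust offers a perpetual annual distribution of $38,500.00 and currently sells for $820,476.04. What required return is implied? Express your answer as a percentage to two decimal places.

P = C/r ⇒ r = C/P = $38,500.00/$820,476.04 = 0.046924

4.69%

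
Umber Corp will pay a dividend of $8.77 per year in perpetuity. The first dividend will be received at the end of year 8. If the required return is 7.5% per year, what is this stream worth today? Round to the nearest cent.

$70.48

Value at end of year 7: C / r = $8.77 / 0.075 = $116.9333
Discount to today: PV = $116.9333 / (1 + 0.075)^7 = $116.9333 / 1.659049 = $70.48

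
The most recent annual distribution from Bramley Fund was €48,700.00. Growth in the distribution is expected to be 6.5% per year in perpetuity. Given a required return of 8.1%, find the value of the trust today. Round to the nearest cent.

€3241593.75

D₁ = D₀ × (1 + g) = €48,700.00 × 1.065 = €51,865.5000
Growing perpetuity: P = D₁ / (r − g) = €51,865.5000 / (0.081 − 0.065) = €3,241,593.75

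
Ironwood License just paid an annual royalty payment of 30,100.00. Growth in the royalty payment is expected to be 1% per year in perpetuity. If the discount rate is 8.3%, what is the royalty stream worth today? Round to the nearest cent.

416452.05

D₁ = D₀ × (1 + g) = 30,100.00 × 1.01 = 30,401.0000
Growing perpetuity: P = D₁ / (r − g) = 30,401.0000 / (0.083 − 0.01) = 416,452.05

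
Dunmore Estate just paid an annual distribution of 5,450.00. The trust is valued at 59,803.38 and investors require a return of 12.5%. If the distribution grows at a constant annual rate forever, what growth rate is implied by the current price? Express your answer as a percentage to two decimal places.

3.10%

P = D₀(1+g)/(r−g) ⇒ P(r−g) = D₀(1+g) ⇒ g(P+D₀) = P·r − D₀
g = (P·r − D₀)/(P + D₀) = (59,803.38×0.125 − 5,450.00) / (59,803.38 + 5,450.00) = 0.031039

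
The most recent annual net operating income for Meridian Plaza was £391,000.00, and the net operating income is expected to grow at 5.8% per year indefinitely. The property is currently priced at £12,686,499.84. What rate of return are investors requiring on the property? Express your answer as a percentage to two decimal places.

9.06%

D₁ = £391,000.00 × 1.058 = £413,678.0000
P = D₁/(r − g) ⇒ r = D₁/P + g = £413,678.0000/£12,686,499.84 + 0.058 = 0.032608 + 0.058 = 0.090608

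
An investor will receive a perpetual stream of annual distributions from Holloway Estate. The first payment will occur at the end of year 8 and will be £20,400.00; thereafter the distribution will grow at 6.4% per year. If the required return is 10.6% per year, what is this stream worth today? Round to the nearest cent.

Value at end of year 7: C₁ / (r − g) = £20,400.00 / (0.106 − 0.064) = £485,714.2857
Discount to today: PV = £485,714.2857 / (1 + 0.106)^7 = £485,714.2857 / 2.024351 = £239,935.76

£239935.76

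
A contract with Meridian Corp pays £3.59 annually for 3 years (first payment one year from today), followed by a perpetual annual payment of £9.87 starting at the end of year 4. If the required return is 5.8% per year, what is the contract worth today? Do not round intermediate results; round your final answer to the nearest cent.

£153.32

PV of 3-year annuity: £3.59 × [1 − (1+0.058)^−3] / 0.058 = 9.63173
Perpetuity value at year 3: £9.87 / 0.058 = 170.17241
PV of perpetuity: 170.17241 / (1+0.058)^3 = 143.69186
Total PV = 9.63173 + 143.69186 = 153.32359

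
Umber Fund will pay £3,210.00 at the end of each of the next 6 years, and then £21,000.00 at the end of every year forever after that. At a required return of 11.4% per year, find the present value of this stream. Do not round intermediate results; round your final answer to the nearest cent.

£109808.60

PV of 6-year annuity: £3,210.00 × [1 − (1+0.114)^−6] / 0.114 = 13424.96777
Perpetuity value at year 6: £21,000.00 / 0.114 = 184210.52632
PV of perpetuity: 184210.52632 / (1+0.114)^6 = 96383.63437
Total PV = 13424.96777 + 96383.63437 = 109808.60214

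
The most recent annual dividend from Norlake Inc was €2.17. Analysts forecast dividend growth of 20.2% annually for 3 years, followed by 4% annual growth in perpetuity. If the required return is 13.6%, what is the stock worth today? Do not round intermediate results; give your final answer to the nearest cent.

€35.14

D_1 = 2.60834
D_2 = 3.13522
D_3 = 3.76854
Terminal value at year 3: TV = D_3×(1+g_2)/(r−g_2) = 3.91928/0.096 = 40.82585
P_0 = D_1/(1+r)^1 + D_2/(1+r)^2 + D_3/(1+r)^3 + TV/(1+r)^3
    = 2.29607 + 2.42947 + 2.57062 + 27.84840 = 35.14457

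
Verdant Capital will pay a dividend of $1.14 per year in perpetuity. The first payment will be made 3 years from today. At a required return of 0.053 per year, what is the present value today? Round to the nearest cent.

Value at end of year 2: C / r = $1.14 / 0.053 = $21.5094
Discount to today: PV = $21.5094 / (1 + 0.053)^2 = $21.5094 / 1.108809 = $19.40

$19.40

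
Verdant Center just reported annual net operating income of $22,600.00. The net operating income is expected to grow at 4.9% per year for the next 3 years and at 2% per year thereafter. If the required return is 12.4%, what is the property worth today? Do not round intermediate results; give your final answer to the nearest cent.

D_1 = 23707.40000
D_2 = 24869.06260
D_3 = 26087.64667
Terminal value at year 3: TV = D_3×(1+g_2)/(r−g_2) = 26609.39960/0.104 = 255859.61155
P_0 = D_1/(1+r)^1 + D_2/(1+r)^2 + D_3/(1+r)^3 + TV/(1+r)^3
    = 21091.99288 + 19684.60902 + 18371.13421 + 180178.43172 = 239326.16784

$239326.17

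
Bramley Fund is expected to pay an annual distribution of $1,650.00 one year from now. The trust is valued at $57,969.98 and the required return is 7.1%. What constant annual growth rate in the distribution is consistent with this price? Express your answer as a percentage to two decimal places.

P = D₁/(r−g) ⇒ g = r − D₁/P = 0.071 − $1,650.00/$57,969.98 = 0.042537

4.25%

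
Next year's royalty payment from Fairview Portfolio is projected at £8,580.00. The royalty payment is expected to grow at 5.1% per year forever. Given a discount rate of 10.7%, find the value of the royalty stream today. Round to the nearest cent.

Growing perpetuity: P = D₁ / (r − g) = £8,580.0000 / (0.107 − 0.051) = £153,214.29

£153214.29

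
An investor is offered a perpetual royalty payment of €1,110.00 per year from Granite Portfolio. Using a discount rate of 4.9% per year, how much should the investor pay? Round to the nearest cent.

Level perpetuity: PV = C / r = €1,110.00 / 0.049 = €22,653.06

€22653.06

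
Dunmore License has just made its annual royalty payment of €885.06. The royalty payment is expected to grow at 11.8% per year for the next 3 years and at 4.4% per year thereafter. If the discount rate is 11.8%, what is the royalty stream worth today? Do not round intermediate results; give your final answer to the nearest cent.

D_1 = 989.49708
D_2 = 1106.25774
D_3 = 1236.79615
Terminal value at year 3: TV = D_3×(1+g_2)/(r−g_2) = 1291.21518/0.074 = 17448.85377
P_0 = D_1/(1+r)^1 + D_2/(1+r)^2 + D_3/(1+r)^3 + TV/(1+r)^3
    = 885.06000 + 885.06000 + 885.06000 + 12486.52216 = 15141.70216

€15141.70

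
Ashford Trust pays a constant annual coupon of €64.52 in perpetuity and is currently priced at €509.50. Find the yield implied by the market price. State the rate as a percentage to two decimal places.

12.66%

P = C/r ⇒ r = C/P = €64.52/€509.50 = 0.126634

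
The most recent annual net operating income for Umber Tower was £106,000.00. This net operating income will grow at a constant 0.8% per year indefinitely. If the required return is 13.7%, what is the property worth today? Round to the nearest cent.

£828279.07

D₁ = D₀ × (1 + g) = £106,000.00 × 1.008 = £106,848.0000
Growing perpetuity: P = D₁ / (r − g) = £106,848.0000 / (0.137 − 0.008) = £828,279.07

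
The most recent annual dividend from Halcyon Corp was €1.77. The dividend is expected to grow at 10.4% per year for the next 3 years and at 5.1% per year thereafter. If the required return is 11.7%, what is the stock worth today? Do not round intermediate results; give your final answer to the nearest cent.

D_1 = 1.95408
D_2 = 2.15730
D_3 = 2.38166
Terminal value at year 3: TV = D_3×(1+g_2)/(r−g_2) = 2.50313/0.066 = 37.92619
P_0 = D_1/(1+r)^1 + D_2/(1+r)^2 + D_3/(1+r)^3 + TV/(1+r)^3
    = 1.74940 + 1.72904 + 1.70892 + 27.21321 = 32.40057

€32.40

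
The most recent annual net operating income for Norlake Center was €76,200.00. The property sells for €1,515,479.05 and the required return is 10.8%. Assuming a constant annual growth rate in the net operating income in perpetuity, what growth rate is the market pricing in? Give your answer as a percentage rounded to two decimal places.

P = D₀(1+g)/(r−g) ⇒ P(r−g) = D₀(1+g) ⇒ g(P+D₀) = P·r − D₀
g = (P·r − D₀)/(P + D₀) = (€1,515,479.05×0.108 − €76,200.00) / (€1,515,479.05 + €76,200.00) = 0.054956

5.50%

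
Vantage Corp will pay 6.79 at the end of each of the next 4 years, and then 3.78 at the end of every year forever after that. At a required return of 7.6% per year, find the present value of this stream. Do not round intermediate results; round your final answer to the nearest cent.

59.80

PV of 4-year annuity: 6.79 × [1 − (1+0.076)^−4] / 0.076 = 22.69104
Perpetuity value at year 4: 3.78 / 0.076 = 49.73684
PV of perpetuity: 49.73684 / (1+0.076)^4 = 37.10472
Total PV = 22.69104 + 37.10472 = 59.79576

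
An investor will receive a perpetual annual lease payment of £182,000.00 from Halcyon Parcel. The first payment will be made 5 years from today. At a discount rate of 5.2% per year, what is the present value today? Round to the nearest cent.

£2857624.00

Value at end of year 4: C / r = £182,000.00 / 0.052 = £3,500,000.0000
Discount to today: PV = £3,500,000.0000 / (1 + 0.052)^4 = £3,500,000.0000 / 1.224794 = £2,857,624.00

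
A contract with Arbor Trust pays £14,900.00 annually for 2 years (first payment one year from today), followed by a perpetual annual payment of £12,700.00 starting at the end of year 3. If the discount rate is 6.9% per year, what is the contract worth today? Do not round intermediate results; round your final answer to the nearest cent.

PV of 2-year annuity: £14,900.00 × [1 − (1+0.069)^−2] / 0.069 = 26976.85693
Perpetuity value at year 2: £12,700.00 / 0.069 = 184057.97101
PV of perpetuity: 184057.97101 / (1+0.069)^2 = 161064.27417
Total PV = 26976.85693 + 161064.27417 = 188041.13110

£188041.13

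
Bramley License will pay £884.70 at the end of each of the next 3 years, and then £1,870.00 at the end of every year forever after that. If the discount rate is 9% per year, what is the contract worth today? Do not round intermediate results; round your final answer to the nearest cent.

£18283.69

PV of 3-year annuity: £884.70 × [1 − (1+0.09)^−3] / 0.09 = 2239.43639
Perpetuity value at year 3: £1,870.00 / 0.09 = 20777.77778
PV of perpetuity: 20777.77778 / (1+0.09)^3 = 16044.25675
Total PV = 2239.43639 + 16044.25675 = 18283.69314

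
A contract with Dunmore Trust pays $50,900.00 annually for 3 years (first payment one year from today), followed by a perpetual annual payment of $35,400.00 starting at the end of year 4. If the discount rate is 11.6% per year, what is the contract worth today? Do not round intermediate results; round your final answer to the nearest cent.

$342658.19

PV of 3-year annuity: $50,900.00 × [1 − (1+0.116)^−3] / 0.116 = 123098.46273
Perpetuity value at year 3: $35,400.00 / 0.116 = 305172.41379
PV of perpetuity: 305172.41379 / (1+0.116)^3 = 219559.73048
Total PV = 123098.46273 + 219559.73048 = 342658.19321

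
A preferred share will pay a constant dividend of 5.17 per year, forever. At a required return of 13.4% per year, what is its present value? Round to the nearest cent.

Level perpetuity: PV = C / r = 5.17 / 0.134 = 38.58

38.58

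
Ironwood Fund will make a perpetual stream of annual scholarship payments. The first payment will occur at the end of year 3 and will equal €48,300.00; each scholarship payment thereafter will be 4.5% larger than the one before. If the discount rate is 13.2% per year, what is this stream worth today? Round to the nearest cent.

Value at end of year 2: C₁ / (r − g) = €48,300.00 / (0.132 − 0.045) = €555,172.4138
Discount to today: PV = €555,172.4138 / (1 + 0.132)^2 = €555,172.4138 / 1.281424 = €433,246.46

€433246.46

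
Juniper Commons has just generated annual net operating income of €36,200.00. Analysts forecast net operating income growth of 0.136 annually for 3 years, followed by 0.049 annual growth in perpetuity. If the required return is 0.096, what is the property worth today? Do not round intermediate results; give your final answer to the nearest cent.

€1016404.68

D_1 = 41123.20000
D_2 = 46715.95520
D_3 = 53069.32511
Terminal value at year 3: TV = D_3×(1+g_2)/(r−g_2) = 55669.72204/0.047 = 1184462.17101
P_0 = D_1/(1+r)^1 + D_2/(1+r)^2 + D_3/(1+r)^3 + TV/(1+r)^3
    = 37521.16788 + 38890.55357 + 40309.91684 + 899683.03759 = 1016404.67589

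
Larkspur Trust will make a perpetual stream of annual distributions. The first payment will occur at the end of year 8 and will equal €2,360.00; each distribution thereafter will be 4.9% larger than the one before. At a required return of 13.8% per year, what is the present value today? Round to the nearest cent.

Value at end of year 7: C₁ / (r − g) = €2,360.00 / (0.138 − 0.049) = €26,516.8539
Discount to today: PV = €26,516.8539 / (1 + 0.138)^7 = €26,516.8539 / 2.471700 = €10,728.18

€10728.18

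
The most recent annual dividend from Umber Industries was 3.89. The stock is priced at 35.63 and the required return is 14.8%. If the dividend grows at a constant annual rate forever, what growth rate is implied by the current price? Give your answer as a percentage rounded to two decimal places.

P = D₀(1+g)/(r−g) ⇒ P(r−g) = D₀(1+g) ⇒ g(P+D₀) = P·r − D₀
g = (P·r − D₀)/(P + D₀) = (35.63×0.148 − 3.89) / (35.63 + 3.89) = 0.035001

3.50%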